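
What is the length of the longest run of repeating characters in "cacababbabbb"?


Input: "cacababbabbb"
Scanning for longest run:
  Position 1 ('a'): new char, reset run to 1
  Position 2 ('c'): new char, reset run to 1
  Position 3 ('a'): new char, reset run to 1
  Position 4 ('b'): new char, reset run to 1
  Position 5 ('a'): new char, reset run to 1
  Position 6 ('b'): new char, reset run to 1
  Position 7 ('b'): continues run of 'b', length=2
  Position 8 ('a'): new char, reset run to 1
  Position 9 ('b'): new char, reset run to 1
  Position 10 ('b'): continues run of 'b', length=2
  Position 11 ('b'): continues run of 'b', length=3
Longest run: 'b' with length 3

3


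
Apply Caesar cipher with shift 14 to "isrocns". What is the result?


Caesar cipher: shift "isrocns" by 14
  'i' (pos 8) + 14 = pos 22 = 'w'
  's' (pos 18) + 14 = pos 6 = 'g'
  'r' (pos 17) + 14 = pos 5 = 'f'
  'o' (pos 14) + 14 = pos 2 = 'c'
  'c' (pos 2) + 14 = pos 16 = 'q'
  'n' (pos 13) + 14 = pos 1 = 'b'
  's' (pos 18) + 14 = pos 6 = 'g'
Result: wgfcqbg

wgfcqbg


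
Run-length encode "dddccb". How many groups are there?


Input: dddccb
Scanning for consecutive runs:
  Group 1: 'd' x 3 (positions 0-2)
  Group 2: 'c' x 2 (positions 3-4)
  Group 3: 'b' x 1 (positions 5-5)
Total groups: 3

3


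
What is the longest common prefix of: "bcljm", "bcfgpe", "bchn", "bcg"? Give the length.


Words: bcljm, bcfgpe, bchn, bcg
  Position 0: all 'b' => match
  Position 1: all 'c' => match
  Position 2: ('l', 'f', 'h', 'g') => mismatch, stop
LCP = "bc" (length 2)

2


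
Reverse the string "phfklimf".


Input: phfklimf
Reading characters right to left:
  Position 7: 'f'
  Position 6: 'm'
  Position 5: 'i'
  Position 4: 'l'
  Position 3: 'k'
  Position 2: 'f'
  Position 1: 'h'
  Position 0: 'p'
Reversed: fmilkfhp

fmilkfhp


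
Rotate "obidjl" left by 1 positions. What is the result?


Input: "obidjl", rotate left by 1
First 1 characters: "o"
Remaining characters: "bidjl"
Concatenate remaining + first: "bidjl" + "o" = "bidjlo"

bidjlo


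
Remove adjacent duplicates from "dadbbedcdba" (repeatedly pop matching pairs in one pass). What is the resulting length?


Input: dadbbedcdba
Stack-based adjacent duplicate removal:
  Read 'd': push. Stack: d
  Read 'a': push. Stack: da
  Read 'd': push. Stack: dad
  Read 'b': push. Stack: dadb
  Read 'b': matches stack top 'b' => pop. Stack: dad
  Read 'e': push. Stack: dade
  Read 'd': push. Stack: daded
  Read 'c': push. Stack: dadedc
  Read 'd': push. Stack: dadedcd
  Read 'b': push. Stack: dadedcdb
  Read 'a': push. Stack: dadedcdba
Final stack: "dadedcdba" (length 9)

9


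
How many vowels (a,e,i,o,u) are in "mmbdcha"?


Input: mmbdcha
Checking each character:
  'm' at position 0: consonant
  'm' at position 1: consonant
  'b' at position 2: consonant
  'd' at position 3: consonant
  'c' at position 4: consonant
  'h' at position 5: consonant
  'a' at position 6: vowel (running total: 1)
Total vowels: 1

1


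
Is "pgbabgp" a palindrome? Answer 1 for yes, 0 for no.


Input: pgbabgp
Reversed: pgbabgp
  Compare pos 0 ('p') with pos 6 ('p'): match
  Compare pos 1 ('g') with pos 5 ('g'): match
  Compare pos 2 ('b') with pos 4 ('b'): match
Result: palindrome

1


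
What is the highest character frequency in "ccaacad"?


Input: ccaacad
Character counts:
  'a': 3
  'c': 3
  'd': 1
Maximum frequency: 3

3


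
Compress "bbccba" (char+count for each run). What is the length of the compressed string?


Input: bbccba
Runs:
  'b' x 2 => "b2"
  'c' x 2 => "c2"
  'b' x 1 => "b1"
  'a' x 1 => "a1"
Compressed: "b2c2b1a1"
Compressed length: 8

8


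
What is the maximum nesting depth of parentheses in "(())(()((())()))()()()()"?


Input: "(())(()((())()))()()()()"
Tracking depth:
  Position 0 '(': depth becomes 1
  Position 1 '(': depth becomes 2
  Position 2 ')': depth becomes 1
  Position 3 ')': depth becomes 0
  Position 4 '(': depth becomes 1
  Position 5 '(': depth becomes 2
  Position 6 ')': depth becomes 1
  Position 7 '(': depth becomes 2
  Position 8 '(': depth becomes 3
  Position 9 '(': depth becomes 4
  Position 10 ')': depth becomes 3
  Position 11 ')': depth becomes 2
  Position 12 '(': depth becomes 3
  Position 13 ')': depth becomes 2
  Position 14 ')': depth becomes 1
  Position 15 ')': depth becomes 0
  Position 16 '(': depth becomes 1
  Position 17 ')': depth becomes 0
  Position 18 '(': depth becomes 1
  Position 19 ')': depth becomes 0
  Position 20 '(': depth becomes 1
  Position 21 ')': depth becomes 0
  Position 22 '(': depth becomes 1
  Position 23 ')': depth becomes 0
Maximum depth reached: 4

4


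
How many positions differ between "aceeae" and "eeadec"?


Comparing "aceeae" and "eeadec" position by position:
  Position 0: 'a' vs 'e' => DIFFER
  Position 1: 'c' vs 'e' => DIFFER
  Position 2: 'e' vs 'a' => DIFFER
  Position 3: 'e' vs 'd' => DIFFER
  Position 4: 'a' vs 'e' => DIFFER
  Position 5: 'e' vs 'c' => DIFFER
Positions that differ: 6

6


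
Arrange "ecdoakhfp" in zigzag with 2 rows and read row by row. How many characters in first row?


Zigzag "ecdoakhfp" into 2 rows:
Placing characters:
  'e' => row 0
  'c' => row 1
  'd' => row 0
  'o' => row 1
  'a' => row 0
  'k' => row 1
  'h' => row 0
  'f' => row 1
  'p' => row 0
Rows:
  Row 0: "edahp"
  Row 1: "cokf"
First row length: 5

5


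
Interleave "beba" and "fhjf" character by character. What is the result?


Interleaving "beba" and "fhjf":
  Position 0: 'b' from first, 'f' from second => "bf"
  Position 1: 'e' from first, 'h' from second => "eh"
  Position 2: 'b' from first, 'j' from second => "bj"
  Position 3: 'a' from first, 'f' from second => "af"
Result: bfehbjaf

bfehbjaf


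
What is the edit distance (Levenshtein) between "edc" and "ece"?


Computing edit distance: "edc" -> "ece"
DP table:
           e    c    e
      0    1    2    3
  e   1    0    1    2
  d   2    1    1    2
  c   3    2    1    2
Edit distance = dp[3][3] = 2

2


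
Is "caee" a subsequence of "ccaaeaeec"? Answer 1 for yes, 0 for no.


Check if "caee" is a subsequence of "ccaaeaeec"
Greedy scan:
  Position 0 ('c'): matches sub[0] = 'c'
  Position 1 ('c'): no match needed
  Position 2 ('a'): matches sub[1] = 'a'
  Position 3 ('a'): no match needed
  Position 4 ('e'): matches sub[2] = 'e'
  Position 5 ('a'): no match needed
  Position 6 ('e'): matches sub[3] = 'e'
  Position 7 ('e'): no match needed
  Position 8 ('c'): no match needed
All 4 characters matched => is a subsequence

1


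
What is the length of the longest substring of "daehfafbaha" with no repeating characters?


Input: "daehfafbaha"
Sliding window (track last position of each char):
  Position 0 ('d'): window [0,0] length 1 -- new best
  Position 1 ('a'): window [0,1] length 2 -- new best
  Position 2 ('e'): window [0,2] length 3 -- new best
  Position 3 ('h'): window [0,3] length 4 -- new best
  Position 4 ('f'): window [0,4] length 5 -- new best
  Position 5 ('a'): repeat (last at 1), move window start to 2
  Position 5 ('a'): window [2,5] length 4
  Position 6 ('f'): repeat (last at 4), move window start to 5
  Position 6 ('f'): window [5,6] length 2
  Position 7 ('b'): window [5,7] length 3
  Position 8 ('a'): repeat (last at 5), move window start to 6
  Position 8 ('a'): window [6,8] length 3
  Position 9 ('h'): window [6,9] length 4
  Position 10 ('a'): repeat (last at 8), move window start to 9
  Position 10 ('a'): window [9,10] length 2
Longest substring with no repeats: "daehf" with length 5

5


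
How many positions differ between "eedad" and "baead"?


Comparing "eedad" and "baead" position by position:
  Position 0: 'e' vs 'b' => DIFFER
  Position 1: 'e' vs 'a' => DIFFER
  Position 2: 'd' vs 'e' => DIFFER
  Position 3: 'a' vs 'a' => same
  Position 4: 'd' vs 'd' => same
Positions that differ: 3

3


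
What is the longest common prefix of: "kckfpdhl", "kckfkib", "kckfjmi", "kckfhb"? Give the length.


Words: kckfpdhl, kckfkib, kckfjmi, kckfhb
  Position 0: all 'k' => match
  Position 1: all 'c' => match
  Position 2: all 'k' => match
  Position 3: all 'f' => match
  Position 4: ('p', 'k', 'j', 'h') => mismatch, stop
LCP = "kckf" (length 4)

4


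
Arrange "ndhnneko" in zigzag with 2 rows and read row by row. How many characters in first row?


Zigzag "ndhnneko" into 2 rows:
Placing characters:
  'n' => row 0
  'd' => row 1
  'h' => row 0
  'n' => row 1
  'n' => row 0
  'e' => row 1
  'k' => row 0
  'o' => row 1
Rows:
  Row 0: "nhnk"
  Row 1: "dneo"
First row length: 4

4


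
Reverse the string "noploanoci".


Input: noploanoci
Reading characters right to left:
  Position 9: 'i'
  Position 8: 'c'
  Position 7: 'o'
  Position 6: 'n'
  Position 5: 'a'
  Position 4: 'o'
  Position 3: 'l'
  Position 2: 'p'
  Position 1: 'o'
  Position 0: 'n'
Reversed: iconaolpon

iconaolpon


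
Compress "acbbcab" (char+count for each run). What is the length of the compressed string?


Input: acbbcab
Runs:
  'a' x 1 => "a1"
  'c' x 1 => "c1"
  'b' x 2 => "b2"
  'c' x 1 => "c1"
  'a' x 1 => "a1"
  'b' x 1 => "b1"
Compressed: "a1c1b2c1a1b1"
Compressed length: 12

12


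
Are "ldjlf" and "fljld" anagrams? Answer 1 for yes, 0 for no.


Strings: "ldjlf", "fljld"
Sorted first:  dfjll
Sorted second: dfjll
Sorted forms match => anagrams

1


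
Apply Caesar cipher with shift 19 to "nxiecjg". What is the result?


Caesar cipher: shift "nxiecjg" by 19
  'n' (pos 13) + 19 = pos 6 = 'g'
  'x' (pos 23) + 19 = pos 16 = 'q'
  'i' (pos 8) + 19 = pos 1 = 'b'
  'e' (pos 4) + 19 = pos 23 = 'x'
  'c' (pos 2) + 19 = pos 21 = 'v'
  'j' (pos 9) + 19 = pos 2 = 'c'
  'g' (pos 6) + 19 = pos 25 = 'z'
Result: gqbxvcz

gqbxvcz


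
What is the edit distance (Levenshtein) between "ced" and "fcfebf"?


Computing edit distance: "ced" -> "fcfebf"
DP table:
           f    c    f    e    b    f
      0    1    2    3    4    5    6
  c   1    1    1    2    3    4    5
  e   2    2    2    2    2    3    4
  d   3    3    3    3    3    3    4
Edit distance = dp[3][6] = 4

4


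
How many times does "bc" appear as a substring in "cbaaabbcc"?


Searching for "bc" in "cbaaabbcc"
Scanning each position:
  Position 0: "cb" => no
  Position 1: "ba" => no
  Position 2: "aa" => no
  Position 3: "aa" => no
  Position 4: "ab" => no
  Position 5: "bb" => no
  Position 6: "bc" => MATCH
  Position 7: "cc" => no
Total occurrences: 1

1


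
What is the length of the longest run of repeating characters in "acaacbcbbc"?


Input: "acaacbcbbc"
Scanning for longest run:
  Position 1 ('c'): new char, reset run to 1
  Position 2 ('a'): new char, reset run to 1
  Position 3 ('a'): continues run of 'a', length=2
  Position 4 ('c'): new char, reset run to 1
  Position 5 ('b'): new char, reset run to 1
  Position 6 ('c'): new char, reset run to 1
  Position 7 ('b'): new char, reset run to 1
  Position 8 ('b'): continues run of 'b', length=2
  Position 9 ('c'): new char, reset run to 1
Longest run: 'a' with length 2

2


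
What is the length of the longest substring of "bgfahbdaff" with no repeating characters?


Input: "bgfahbdaff"
Sliding window (track last position of each char):
  Position 0 ('b'): window [0,0] length 1 -- new best
  Position 1 ('g'): window [0,1] length 2 -- new best
  Position 2 ('f'): window [0,2] length 3 -- new best
  Position 3 ('a'): window [0,3] length 4 -- new best
  Position 4 ('h'): window [0,4] length 5 -- new best
  Position 5 ('b'): repeat (last at 0), move window start to 1
  Position 5 ('b'): window [1,5] length 5
  Position 6 ('d'): window [1,6] length 6 -- new best
  Position 7 ('a'): repeat (last at 3), move window start to 4
  Position 7 ('a'): window [4,7] length 4
  Position 8 ('f'): window [4,8] length 5
  Position 9 ('f'): repeat (last at 8), move window start to 9
  Position 9 ('f'): window [9,9] length 1
Longest substring with no repeats: "gfahbd" with length 6

6


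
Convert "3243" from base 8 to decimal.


Input: "3243" in base 8
Positional expansion:
  Digit '3' (value 3) x 8^3 = 1536
  Digit '2' (value 2) x 8^2 = 128
  Digit '4' (value 4) x 8^1 = 32
  Digit '3' (value 3) x 8^0 = 3
Sum = 1699

1699


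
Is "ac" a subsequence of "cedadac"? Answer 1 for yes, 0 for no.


Check if "ac" is a subsequence of "cedadac"
Greedy scan:
  Position 0 ('c'): no match needed
  Position 1 ('e'): no match needed
  Position 2 ('d'): no match needed
  Position 3 ('a'): matches sub[0] = 'a'
  Position 4 ('d'): no match needed
  Position 5 ('a'): no match needed
  Position 6 ('c'): matches sub[1] = 'c'
All 2 characters matched => is a subsequence

1


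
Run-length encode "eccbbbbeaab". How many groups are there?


Input: eccbbbbeaab
Scanning for consecutive runs:
  Group 1: 'e' x 1 (positions 0-0)
  Group 2: 'c' x 2 (positions 1-2)
  Group 3: 'b' x 4 (positions 3-6)
  Group 4: 'e' x 1 (positions 7-7)
  Group 5: 'a' x 2 (positions 8-9)
  Group 6: 'b' x 1 (positions 10-10)
Total groups: 6

6


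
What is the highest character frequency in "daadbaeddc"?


Input: daadbaeddc
Character counts:
  'a': 3
  'b': 1
  'c': 1
  'd': 4
  'e': 1
Maximum frequency: 4

4


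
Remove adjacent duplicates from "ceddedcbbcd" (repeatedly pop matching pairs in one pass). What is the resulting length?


Input: ceddedcbbcd
Stack-based adjacent duplicate removal:
  Read 'c': push. Stack: c
  Read 'e': push. Stack: ce
  Read 'd': push. Stack: ced
  Read 'd': matches stack top 'd' => pop. Stack: ce
  Read 'e': matches stack top 'e' => pop. Stack: c
  Read 'd': push. Stack: cd
  Read 'c': push. Stack: cdc
  Read 'b': push. Stack: cdcb
  Read 'b': matches stack top 'b' => pop. Stack: cdc
  Read 'c': matches stack top 'c' => pop. Stack: cd
  Read 'd': matches stack top 'd' => pop. Stack: c
Final stack: "c" (length 1)

1


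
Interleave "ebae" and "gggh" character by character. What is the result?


Interleaving "ebae" and "gggh":
  Position 0: 'e' from first, 'g' from second => "eg"
  Position 1: 'b' from first, 'g' from second => "bg"
  Position 2: 'a' from first, 'g' from second => "ag"
  Position 3: 'e' from first, 'h' from second => "eh"
Result: egbgageh

egbgageh


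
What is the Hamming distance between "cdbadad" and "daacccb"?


Comparing "cdbadad" and "daacccb" position by position:
  Position 0: 'c' vs 'd' => differ
  Position 1: 'd' vs 'a' => differ
  Position 2: 'b' vs 'a' => differ
  Position 3: 'a' vs 'c' => differ
  Position 4: 'd' vs 'c' => differ
  Position 5: 'a' vs 'c' => differ
  Position 6: 'd' vs 'b' => differ
Total differences (Hamming distance): 7

7


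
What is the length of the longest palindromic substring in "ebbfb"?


Input: "ebbfb"
Checking substrings for palindromes:
  [2:5] "bfb" (len 3) => palindrome
  [1:3] "bb" (len 2) => palindrome
Longest palindromic substring: "bfb" with length 3

3


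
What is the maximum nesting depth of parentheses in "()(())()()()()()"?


Input: "()(())()()()()()"
Tracking depth:
  Position 0 '(': depth becomes 1
  Position 1 ')': depth becomes 0
  Position 2 '(': depth becomes 1
  Position 3 '(': depth becomes 2
  Position 4 ')': depth becomes 1
  Position 5 ')': depth becomes 0
  Position 6 '(': depth becomes 1
  Position 7 ')': depth becomes 0
  Position 8 '(': depth becomes 1
  Position 9 ')': depth becomes 0
  Position 10 '(': depth becomes 1
  Position 11 ')': depth becomes 0
  Position 12 '(': depth becomes 1
  Position 13 ')': depth becomes 0
  Position 14 '(': depth becomes 1
  Position 15 ')': depth becomes 0
Maximum depth reached: 2

2


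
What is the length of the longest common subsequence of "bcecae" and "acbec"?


LCS of "bcecae" and "acbec"
DP table:
           a    c    b    e    c
      0    0    0    0    0    0
  b   0    0    0    1    1    1
  c   0    0    1    1    1    2
  e   0    0    1    1    2    2
  c   0    0    1    1    2    3
  a   0    1    1    1    2    3
  e   0    1    1    1    2    3
LCS length = dp[6][5] = 3

3


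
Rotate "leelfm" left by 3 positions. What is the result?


Input: "leelfm", rotate left by 3
First 3 characters: "lee"
Remaining characters: "lfm"
Concatenate remaining + first: "lfm" + "lee" = "lfmlee"

lfmlee


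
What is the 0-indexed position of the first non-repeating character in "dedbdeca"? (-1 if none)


Input: dedbdeca
Character frequencies:
  'a': 1
  'b': 1
  'c': 1
  'd': 3
  'e': 2
Scanning left to right for freq == 1:
  Position 0 ('d'): freq=3, skip
  Position 1 ('e'): freq=2, skip
  Position 2 ('d'): freq=3, skip
  Position 3 ('b'): unique! => answer = 3

3


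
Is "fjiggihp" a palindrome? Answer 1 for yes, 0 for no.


Input: fjiggihp
Reversed: phiggijf
  Compare pos 0 ('f') with pos 7 ('p'): MISMATCH
  Compare pos 1 ('j') with pos 6 ('h'): MISMATCH
  Compare pos 2 ('i') with pos 5 ('i'): match
  Compare pos 3 ('g') with pos 4 ('g'): match
Result: not a palindrome

0


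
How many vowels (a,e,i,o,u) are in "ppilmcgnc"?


Input: ppilmcgnc
Checking each character:
  'p' at position 0: consonant
  'p' at position 1: consonant
  'i' at position 2: vowel (running total: 1)
  'l' at position 3: consonant
  'm' at position 4: consonant
  'c' at position 5: consonant
  'g' at position 6: consonant
  'n' at position 7: consonant
  'c' at position 8: consonant
Total vowels: 1

1


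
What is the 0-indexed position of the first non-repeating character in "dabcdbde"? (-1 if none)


Input: dabcdbde
Character frequencies:
  'a': 1
  'b': 2
  'c': 1
  'd': 3
  'e': 1
Scanning left to right for freq == 1:
  Position 0 ('d'): freq=3, skip
  Position 1 ('a'): unique! => answer = 1

1


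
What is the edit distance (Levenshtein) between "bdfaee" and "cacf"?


Computing edit distance: "bdfaee" -> "cacf"
DP table:
           c    a    c    f
      0    1    2    3    4
  b   1    1    2    3    4
  d   2    2    2    3    4
  f   3    3    3    3    3
  a   4    4    3    4    4
  e   5    5    4    4    5
  e   6    6    5    5    5
Edit distance = dp[6][4] = 5

5


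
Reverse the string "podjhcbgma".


Input: podjhcbgma
Reading characters right to left:
  Position 9: 'a'
  Position 8: 'm'
  Position 7: 'g'
  Position 6: 'b'
  Position 5: 'c'
  Position 4: 'h'
  Position 3: 'j'
  Position 2: 'd'
  Position 1: 'o'
  Position 0: 'p'
Reversed: amgbchjdop

amgbchjdop


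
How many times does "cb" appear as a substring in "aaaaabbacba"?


Searching for "cb" in "aaaaabbacba"
Scanning each position:
  Position 0: "aa" => no
  Position 1: "aa" => no
  Position 2: "aa" => no
  Position 3: "aa" => no
  Position 4: "ab" => no
  Position 5: "bb" => no
  Position 6: "ba" => no
  Position 7: "ac" => no
  Position 8: "cb" => MATCH
  Position 9: "ba" => no
Total occurrences: 1

1


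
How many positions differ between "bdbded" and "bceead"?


Comparing "bdbded" and "bceead" position by position:
  Position 0: 'b' vs 'b' => same
  Position 1: 'd' vs 'c' => DIFFER
  Position 2: 'b' vs 'e' => DIFFER
  Position 3: 'd' vs 'e' => DIFFER
  Position 4: 'e' vs 'a' => DIFFER
  Position 5: 'd' vs 'd' => same
Positions that differ: 4

4


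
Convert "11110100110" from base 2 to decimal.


Input: "11110100110" in base 2
Positional expansion:
  Digit '1' (value 1) x 2^10 = 1024
  Digit '1' (value 1) x 2^9 = 512
  Digit '1' (value 1) x 2^8 = 256
  Digit '1' (value 1) x 2^7 = 128
  Digit '0' (value 0) x 2^6 = 0
  Digit '1' (value 1) x 2^5 = 32
  Digit '0' (value 0) x 2^4 = 0
  Digit '0' (value 0) x 2^3 = 0
  Digit '1' (value 1) x 2^2 = 4
  Digit '1' (value 1) x 2^1 = 2
  Digit '0' (value 0) x 2^0 = 0
Sum = 1958

1958


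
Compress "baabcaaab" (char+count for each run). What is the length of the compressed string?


Input: baabcaaab
Runs:
  'b' x 1 => "b1"
  'a' x 2 => "a2"
  'b' x 1 => "b1"
  'c' x 1 => "c1"
  'a' x 3 => "a3"
  'b' x 1 => "b1"
Compressed: "b1a2b1c1a3b1"
Compressed length: 12

12


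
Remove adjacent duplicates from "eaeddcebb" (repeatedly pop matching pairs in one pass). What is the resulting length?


Input: eaeddcebb
Stack-based adjacent duplicate removal:
  Read 'e': push. Stack: e
  Read 'a': push. Stack: ea
  Read 'e': push. Stack: eae
  Read 'd': push. Stack: eaed
  Read 'd': matches stack top 'd' => pop. Stack: eae
  Read 'c': push. Stack: eaec
  Read 'e': push. Stack: eaece
  Read 'b': push. Stack: eaeceb
  Read 'b': matches stack top 'b' => pop. Stack: eaece
Final stack: "eaece" (length 5)

5


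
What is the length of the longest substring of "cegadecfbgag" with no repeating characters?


Input: "cegadecfbgag"
Sliding window (track last position of each char):
  Position 0 ('c'): window [0,0] length 1 -- new best
  Position 1 ('e'): window [0,1] length 2 -- new best
  Position 2 ('g'): window [0,2] length 3 -- new best
  Position 3 ('a'): window [0,3] length 4 -- new best
  Position 4 ('d'): window [0,4] length 5 -- new best
  Position 5 ('e'): repeat (last at 1), move window start to 2
  Position 5 ('e'): window [2,5] length 4
  Position 6 ('c'): window [2,6] length 5
  Position 7 ('f'): window [2,7] length 6 -- new best
  Position 8 ('b'): window [2,8] length 7 -- new best
  Position 9 ('g'): repeat (last at 2), move window start to 3
  Position 9 ('g'): window [3,9] length 7
  Position 10 ('a'): repeat (last at 3), move window start to 4
  Position 10 ('a'): window [4,10] length 7
  Position 11 ('g'): repeat (last at 9), move window start to 10
  Position 11 ('g'): window [10,11] length 2
Longest substring with no repeats: "gadecfb" with length 7

7


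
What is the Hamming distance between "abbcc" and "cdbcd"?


Comparing "abbcc" and "cdbcd" position by position:
  Position 0: 'a' vs 'c' => differ
  Position 1: 'b' vs 'd' => differ
  Position 2: 'b' vs 'b' => same
  Position 3: 'c' vs 'c' => same
  Position 4: 'c' vs 'd' => differ
Total differences (Hamming distance): 3

3


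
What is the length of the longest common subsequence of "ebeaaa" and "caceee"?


LCS of "ebeaaa" and "caceee"
DP table:
           c    a    c    e    e    e
      0    0    0    0    0    0    0
  e   0    0    0    0    1    1    1
  b   0    0    0    0    1    1    1
  e   0    0    0    0    1    2    2
  a   0    0    1    1    1    2    2
  a   0    0    1    1    1    2    2
  a   0    0    1    1    1    2    2
LCS length = dp[6][6] = 2

2


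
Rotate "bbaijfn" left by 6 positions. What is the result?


Input: "bbaijfn", rotate left by 6
First 6 characters: "bbaijf"
Remaining characters: "n"
Concatenate remaining + first: "n" + "bbaijf" = "nbbaijf"

nbbaijf


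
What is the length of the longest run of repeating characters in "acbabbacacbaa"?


Input: "acbabbacacbaa"
Scanning for longest run:
  Position 1 ('c'): new char, reset run to 1
  Position 2 ('b'): new char, reset run to 1
  Position 3 ('a'): new char, reset run to 1
  Position 4 ('b'): new char, reset run to 1
  Position 5 ('b'): continues run of 'b', length=2
  Position 6 ('a'): new char, reset run to 1
  Position 7 ('c'): new char, reset run to 1
  Position 8 ('a'): new char, reset run to 1
  Position 9 ('c'): new char, reset run to 1
  Position 10 ('b'): new char, reset run to 1
  Position 11 ('a'): new char, reset run to 1
  Position 12 ('a'): continues run of 'a', length=2
Longest run: 'b' with length 2

2


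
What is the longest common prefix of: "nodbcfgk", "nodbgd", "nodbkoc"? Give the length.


Words: nodbcfgk, nodbgd, nodbkoc
  Position 0: all 'n' => match
  Position 1: all 'o' => match
  Position 2: all 'd' => match
  Position 3: all 'b' => match
  Position 4: ('c', 'g', 'k') => mismatch, stop
LCP = "nodb" (length 4)

4


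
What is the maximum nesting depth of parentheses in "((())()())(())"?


Input: "((())()())(())"
Tracking depth:
  Position 0 '(': depth becomes 1
  Position 1 '(': depth becomes 2
  Position 2 '(': depth becomes 3
  Position 3 ')': depth becomes 2
  Position 4 ')': depth becomes 1
  Position 5 '(': depth becomes 2
  Position 6 ')': depth becomes 1
  Position 7 '(': depth becomes 2
  Position 8 ')': depth becomes 1
  Position 9 ')': depth becomes 0
  Position 10 '(': depth becomes 1
  Position 11 '(': depth becomes 2
  Position 12 ')': depth becomes 1
  Position 13 ')': depth becomes 0
Maximum depth reached: 3

3


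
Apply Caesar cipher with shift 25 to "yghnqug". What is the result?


Caesar cipher: shift "yghnqug" by 25
  'y' (pos 24) + 25 = pos 23 = 'x'
  'g' (pos 6) + 25 = pos 5 = 'f'
  'h' (pos 7) + 25 = pos 6 = 'g'
  'n' (pos 13) + 25 = pos 12 = 'm'
  'q' (pos 16) + 25 = pos 15 = 'p'
  'u' (pos 20) + 25 = pos 19 = 't'
  'g' (pos 6) + 25 = pos 5 = 'f'
Result: xfgmptf

xfgmptf


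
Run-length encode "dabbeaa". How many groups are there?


Input: dabbeaa
Scanning for consecutive runs:
  Group 1: 'd' x 1 (positions 0-0)
  Group 2: 'a' x 1 (positions 1-1)
  Group 3: 'b' x 2 (positions 2-3)
  Group 4: 'e' x 1 (positions 4-4)
  Group 5: 'a' x 2 (positions 5-6)
Total groups: 5

5


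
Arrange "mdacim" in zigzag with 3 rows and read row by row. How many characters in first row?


Zigzag "mdacim" into 3 rows:
Placing characters:
  'm' => row 0
  'd' => row 1
  'a' => row 2
  'c' => row 1
  'i' => row 0
  'm' => row 1
Rows:
  Row 0: "mi"
  Row 1: "dcm"
  Row 2: "a"
First row length: 2

2


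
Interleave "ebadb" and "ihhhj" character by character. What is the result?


Interleaving "ebadb" and "ihhhj":
  Position 0: 'e' from first, 'i' from second => "ei"
  Position 1: 'b' from first, 'h' from second => "bh"
  Position 2: 'a' from first, 'h' from second => "ah"
  Position 3: 'd' from first, 'h' from second => "dh"
  Position 4: 'b' from first, 'j' from second => "bj"
Result: eibhahdhbj

eibhahdhbj


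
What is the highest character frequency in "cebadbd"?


Input: cebadbd
Character counts:
  'a': 1
  'b': 2
  'c': 1
  'd': 2
  'e': 1
Maximum frequency: 2

2


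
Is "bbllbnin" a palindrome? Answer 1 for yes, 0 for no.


Input: bbllbnin
Reversed: ninbllbb
  Compare pos 0 ('b') with pos 7 ('n'): MISMATCH
  Compare pos 1 ('b') with pos 6 ('i'): MISMATCH
  Compare pos 2 ('l') with pos 5 ('n'): MISMATCH
  Compare pos 3 ('l') with pos 4 ('b'): MISMATCH
Result: not a palindrome

0


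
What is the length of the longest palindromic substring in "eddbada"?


Input: "eddbada"
Checking substrings for palindromes:
  [4:7] "ada" (len 3) => palindrome
  [1:3] "dd" (len 2) => palindrome
Longest palindromic substring: "ada" with length 3

3


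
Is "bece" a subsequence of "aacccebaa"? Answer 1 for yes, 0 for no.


Check if "bece" is a subsequence of "aacccebaa"
Greedy scan:
  Position 0 ('a'): no match needed
  Position 1 ('a'): no match needed
  Position 2 ('c'): no match needed
  Position 3 ('c'): no match needed
  Position 4 ('c'): no match needed
  Position 5 ('e'): no match needed
  Position 6 ('b'): matches sub[0] = 'b'
  Position 7 ('a'): no match needed
  Position 8 ('a'): no match needed
Only matched 1/4 characters => not a subsequence

0


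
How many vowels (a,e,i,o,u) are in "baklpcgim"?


Input: baklpcgim
Checking each character:
  'b' at position 0: consonant
  'a' at position 1: vowel (running total: 1)
  'k' at position 2: consonant
  'l' at position 3: consonant
  'p' at position 4: consonant
  'c' at position 5: consonant
  'g' at position 6: consonant
  'i' at position 7: vowel (running total: 2)
  'm' at position 8: consonant
Total vowels: 2

2


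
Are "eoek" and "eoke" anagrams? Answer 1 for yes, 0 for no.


Strings: "eoek", "eoke"
Sorted first:  eeko
Sorted second: eeko
Sorted forms match => anagrams

1


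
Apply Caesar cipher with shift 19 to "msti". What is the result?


Caesar cipher: shift "msti" by 19
  'm' (pos 12) + 19 = pos 5 = 'f'
  's' (pos 18) + 19 = pos 11 = 'l'
  't' (pos 19) + 19 = pos 12 = 'm'
  'i' (pos 8) + 19 = pos 1 = 'b'
Result: flmb

flmb


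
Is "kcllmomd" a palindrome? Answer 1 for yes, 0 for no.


Input: kcllmomd
Reversed: dmomllck
  Compare pos 0 ('k') with pos 7 ('d'): MISMATCH
  Compare pos 1 ('c') with pos 6 ('m'): MISMATCH
  Compare pos 2 ('l') with pos 5 ('o'): MISMATCH
  Compare pos 3 ('l') with pos 4 ('m'): MISMATCH
Result: not a palindrome

0


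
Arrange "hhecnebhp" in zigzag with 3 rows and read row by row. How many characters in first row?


Zigzag "hhecnebhp" into 3 rows:
Placing characters:
  'h' => row 0
  'h' => row 1
  'e' => row 2
  'c' => row 1
  'n' => row 0
  'e' => row 1
  'b' => row 2
  'h' => row 1
  'p' => row 0
Rows:
  Row 0: "hnp"
  Row 1: "hceh"
  Row 2: "eb"
First row length: 3

3


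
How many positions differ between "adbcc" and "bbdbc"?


Comparing "adbcc" and "bbdbc" position by position:
  Position 0: 'a' vs 'b' => DIFFER
  Position 1: 'd' vs 'b' => DIFFER
  Position 2: 'b' vs 'd' => DIFFER
  Position 3: 'c' vs 'b' => DIFFER
  Position 4: 'c' vs 'c' => same
Positions that differ: 4

4


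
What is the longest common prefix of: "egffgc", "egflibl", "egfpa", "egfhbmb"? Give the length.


Words: egffgc, egflibl, egfpa, egfhbmb
  Position 0: all 'e' => match
  Position 1: all 'g' => match
  Position 2: all 'f' => match
  Position 3: ('f', 'l', 'p', 'h') => mismatch, stop
LCP = "egf" (length 3)

3


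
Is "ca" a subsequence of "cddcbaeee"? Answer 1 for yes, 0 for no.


Check if "ca" is a subsequence of "cddcbaeee"
Greedy scan:
  Position 0 ('c'): matches sub[0] = 'c'
  Position 1 ('d'): no match needed
  Position 2 ('d'): no match needed
  Position 3 ('c'): no match needed
  Position 4 ('b'): no match needed
  Position 5 ('a'): matches sub[1] = 'a'
  Position 6 ('e'): no match needed
  Position 7 ('e'): no match needed
  Position 8 ('e'): no match needed
All 2 characters matched => is a subsequence

1


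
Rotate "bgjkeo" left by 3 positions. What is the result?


Input: "bgjkeo", rotate left by 3
First 3 characters: "bgj"
Remaining characters: "keo"
Concatenate remaining + first: "keo" + "bgj" = "keobgj"

keobgj


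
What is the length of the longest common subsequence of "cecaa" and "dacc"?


LCS of "cecaa" and "dacc"
DP table:
           d    a    c    c
      0    0    0    0    0
  c   0    0    0    1    1
  e   0    0    0    1    1
  c   0    0    0    1    2
  a   0    0    1    1    2
  a   0    0    1    1    2
LCS length = dp[5][4] = 2

2


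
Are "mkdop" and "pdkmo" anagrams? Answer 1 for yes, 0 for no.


Strings: "mkdop", "pdkmo"
Sorted first:  dkmop
Sorted second: dkmop
Sorted forms match => anagrams

1


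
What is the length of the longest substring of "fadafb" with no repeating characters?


Input: "fadafb"
Sliding window (track last position of each char):
  Position 0 ('f'): window [0,0] length 1 -- new best
  Position 1 ('a'): window [0,1] length 2 -- new best
  Position 2 ('d'): window [0,2] length 3 -- new best
  Position 3 ('a'): repeat (last at 1), move window start to 2
  Position 3 ('a'): window [2,3] length 2
  Position 4 ('f'): window [2,4] length 3
  Position 5 ('b'): window [2,5] length 4 -- new best
Longest substring with no repeats: "dafb" with length 4

4


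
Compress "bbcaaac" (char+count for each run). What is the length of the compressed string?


Input: bbcaaac
Runs:
  'b' x 2 => "b2"
  'c' x 1 => "c1"
  'a' x 3 => "a3"
  'c' x 1 => "c1"
Compressed: "b2c1a3c1"
Compressed length: 8

8


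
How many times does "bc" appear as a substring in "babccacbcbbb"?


Searching for "bc" in "babccacbcbbb"
Scanning each position:
  Position 0: "ba" => no
  Position 1: "ab" => no
  Position 2: "bc" => MATCH
  Position 3: "cc" => no
  Position 4: "ca" => no
  Position 5: "ac" => no
  Position 6: "cb" => no
  Position 7: "bc" => MATCH
  Position 8: "cb" => no
  Position 9: "bb" => no
  Position 10: "bb" => no
Total occurrences: 2

2


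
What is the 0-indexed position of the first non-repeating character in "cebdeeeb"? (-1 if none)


Input: cebdeeeb
Character frequencies:
  'b': 2
  'c': 1
  'd': 1
  'e': 4
Scanning left to right for freq == 1:
  Position 0 ('c'): unique! => answer = 0

0


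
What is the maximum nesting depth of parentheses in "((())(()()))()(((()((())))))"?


Input: "((())(()()))()(((()((())))))"
Tracking depth:
  Position 0 '(': depth becomes 1
  Position 1 '(': depth becomes 2
  Position 2 '(': depth becomes 3
  Position 3 ')': depth becomes 2
  Position 4 ')': depth becomes 1
  Position 5 '(': depth becomes 2
  Position 6 '(': depth becomes 3
  Position 7 ')': depth becomes 2
  Position 8 '(': depth becomes 3
  Position 9 ')': depth becomes 2
  Position 10 ')': depth becomes 1
  Position 11 ')': depth becomes 0
  Position 12 '(': depth becomes 1
  Position 13 ')': depth becomes 0
  Position 14 '(': depth becomes 1
  Position 15 '(': depth becomes 2
  Position 16 '(': depth becomes 3
  Position 17 '(': depth becomes 4
  Position 18 ')': depth becomes 3
  Position 19 '(': depth becomes 4
  Position 20 '(': depth becomes 5
  Position 21 '(': depth becomes 6
  Position 22 ')': depth becomes 5
  Position 23 ')': depth becomes 4
  Position 24 ')': depth becomes 3
  Position 25 ')': depth becomes 2
  Position 26 ')': depth becomes 1
  Position 27 ')': depth becomes 0
Maximum depth reached: 6

6


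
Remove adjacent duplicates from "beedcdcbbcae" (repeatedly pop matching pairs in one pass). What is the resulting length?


Input: beedcdcbbcae
Stack-based adjacent duplicate removal:
  Read 'b': push. Stack: b
  Read 'e': push. Stack: be
  Read 'e': matches stack top 'e' => pop. Stack: b
  Read 'd': push. Stack: bd
  Read 'c': push. Stack: bdc
  Read 'd': push. Stack: bdcd
  Read 'c': push. Stack: bdcdc
  Read 'b': push. Stack: bdcdcb
  Read 'b': matches stack top 'b' => pop. Stack: bdcdc
  Read 'c': matches stack top 'c' => pop. Stack: bdcd
  Read 'a': push. Stack: bdcda
  Read 'e': push. Stack: bdcdae
Final stack: "bdcdae" (length 6)

6


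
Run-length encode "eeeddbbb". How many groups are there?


Input: eeeddbbb
Scanning for consecutive runs:
  Group 1: 'e' x 3 (positions 0-2)
  Group 2: 'd' x 2 (positions 3-4)
  Group 3: 'b' x 3 (positions 5-7)
Total groups: 3

3


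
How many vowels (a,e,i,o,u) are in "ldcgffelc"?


Input: ldcgffelc
Checking each character:
  'l' at position 0: consonant
  'd' at position 1: consonant
  'c' at position 2: consonant
  'g' at position 3: consonant
  'f' at position 4: consonant
  'f' at position 5: consonant
  'e' at position 6: vowel (running total: 1)
  'l' at position 7: consonant
  'c' at position 8: consonant
Total vowels: 1

1


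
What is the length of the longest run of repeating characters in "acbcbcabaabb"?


Input: "acbcbcabaabb"
Scanning for longest run:
  Position 1 ('c'): new char, reset run to 1
  Position 2 ('b'): new char, reset run to 1
  Position 3 ('c'): new char, reset run to 1
  Position 4 ('b'): new char, reset run to 1
  Position 5 ('c'): new char, reset run to 1
  Position 6 ('a'): new char, reset run to 1
  Position 7 ('b'): new char, reset run to 1
  Position 8 ('a'): new char, reset run to 1
  Position 9 ('a'): continues run of 'a', length=2
  Position 10 ('b'): new char, reset run to 1
  Position 11 ('b'): continues run of 'b', length=2
Longest run: 'a' with length 2

2


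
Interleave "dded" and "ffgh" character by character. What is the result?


Interleaving "dded" and "ffgh":
  Position 0: 'd' from first, 'f' from second => "df"
  Position 1: 'd' from first, 'f' from second => "df"
  Position 2: 'e' from first, 'g' from second => "eg"
  Position 3: 'd' from first, 'h' from second => "dh"
Result: dfdfegdh

dfdfegdh


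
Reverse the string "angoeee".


Input: angoeee
Reading characters right to left:
  Position 6: 'e'
  Position 5: 'e'
  Position 4: 'e'
  Position 3: 'o'
  Position 2: 'g'
  Position 1: 'n'
  Position 0: 'a'
Reversed: eeeogna

eeeogna


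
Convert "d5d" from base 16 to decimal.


Input: "d5d" in base 16
Positional expansion:
  Digit 'd' (value 13) x 16^2 = 3328
  Digit '5' (value 5) x 16^1 = 80
  Digit 'd' (value 13) x 16^0 = 13
Sum = 3421

3421


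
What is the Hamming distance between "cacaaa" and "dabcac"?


Comparing "cacaaa" and "dabcac" position by position:
  Position 0: 'c' vs 'd' => differ
  Position 1: 'a' vs 'a' => same
  Position 2: 'c' vs 'b' => differ
  Position 3: 'a' vs 'c' => differ
  Position 4: 'a' vs 'a' => same
  Position 5: 'a' vs 'c' => differ
Total differences (Hamming distance): 4

4


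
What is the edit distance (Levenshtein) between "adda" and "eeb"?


Computing edit distance: "adda" -> "eeb"
DP table:
           e    e    b
      0    1    2    3
  a   1    1    2    3
  d   2    2    2    3
  d   3    3    3    3
  a   4    4    4    4
Edit distance = dp[4][3] = 4

4


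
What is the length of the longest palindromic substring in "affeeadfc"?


Input: "affeeadfc"
Checking substrings for palindromes:
  [1:3] "ff" (len 2) => palindrome
  [3:5] "ee" (len 2) => palindrome
Longest palindromic substring: "ff" with length 2

2


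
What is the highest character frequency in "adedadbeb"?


Input: adedadbeb
Character counts:
  'a': 2
  'b': 2
  'd': 3
  'e': 2
Maximum frequency: 3

3


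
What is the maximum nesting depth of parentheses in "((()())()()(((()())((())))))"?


Input: "((()())()()(((()())((())))))"
Tracking depth:
  Position 0 '(': depth becomes 1
  Position 1 '(': depth becomes 2
  Position 2 '(': depth becomes 3
  Position 3 ')': depth becomes 2
  Position 4 '(': depth becomes 3
  Position 5 ')': depth becomes 2
  Position 6 ')': depth becomes 1
  Position 7 '(': depth becomes 2
  Position 8 ')': depth becomes 1
  Position 9 '(': depth becomes 2
  Position 10 ')': depth becomes 1
  Position 11 '(': depth becomes 2
  Position 12 '(': depth becomes 3
  Position 13 '(': depth becomes 4
  Position 14 '(': depth becomes 5
  Position 15 ')': depth becomes 4
  Position 16 '(': depth becomes 5
  Position 17 ')': depth becomes 4
  Position 18 ')': depth becomes 3
  Position 19 '(': depth becomes 4
  Position 20 '(': depth becomes 5
  Position 21 '(': depth becomes 6
  Position 22 ')': depth becomes 5
  Position 23 ')': depth becomes 4
  Position 24 ')': depth becomes 3
  Position 25 ')': depth becomes 2
  Position 26 ')': depth becomes 1
  Position 27 ')': depth becomes 0
Maximum depth reached: 6

6


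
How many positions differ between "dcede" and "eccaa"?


Comparing "dcede" and "eccaa" position by position:
  Position 0: 'd' vs 'e' => DIFFER
  Position 1: 'c' vs 'c' => same
  Position 2: 'e' vs 'c' => DIFFER
  Position 3: 'd' vs 'a' => DIFFER
  Position 4: 'e' vs 'a' => DIFFER
Positions that differ: 4

4


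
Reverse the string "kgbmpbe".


Input: kgbmpbe
Reading characters right to left:
  Position 6: 'e'
  Position 5: 'b'
  Position 4: 'p'
  Position 3: 'm'
  Position 2: 'b'
  Position 1: 'g'
  Position 0: 'k'
Reversed: ebpmbgk

ebpmbgk


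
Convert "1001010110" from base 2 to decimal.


Input: "1001010110" in base 2
Positional expansion:
  Digit '1' (value 1) x 2^9 = 512
  Digit '0' (value 0) x 2^8 = 0
  Digit '0' (value 0) x 2^7 = 0
  Digit '1' (value 1) x 2^6 = 64
  Digit '0' (value 0) x 2^5 = 0
  Digit '1' (value 1) x 2^4 = 16
  Digit '0' (value 0) x 2^3 = 0
  Digit '1' (value 1) x 2^2 = 4
  Digit '1' (value 1) x 2^1 = 2
  Digit '0' (value 0) x 2^0 = 0
Sum = 598

598


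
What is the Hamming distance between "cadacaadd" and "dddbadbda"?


Comparing "cadacaadd" and "dddbadbda" position by position:
  Position 0: 'c' vs 'd' => differ
  Position 1: 'a' vs 'd' => differ
  Position 2: 'd' vs 'd' => same
  Position 3: 'a' vs 'b' => differ
  Position 4: 'c' vs 'a' => differ
  Position 5: 'a' vs 'd' => differ
  Position 6: 'a' vs 'b' => differ
  Position 7: 'd' vs 'd' => same
  Position 8: 'd' vs 'a' => differ
Total differences (Hamming distance): 7

7


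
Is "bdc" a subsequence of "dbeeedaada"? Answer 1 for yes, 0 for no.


Check if "bdc" is a subsequence of "dbeeedaada"
Greedy scan:
  Position 0 ('d'): no match needed
  Position 1 ('b'): matches sub[0] = 'b'
  Position 2 ('e'): no match needed
  Position 3 ('e'): no match needed
  Position 4 ('e'): no match needed
  Position 5 ('d'): matches sub[1] = 'd'
  Position 6 ('a'): no match needed
  Position 7 ('a'): no match needed
  Position 8 ('d'): no match needed
  Position 9 ('a'): no match needed
Only matched 2/3 characters => not a subsequence

0
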